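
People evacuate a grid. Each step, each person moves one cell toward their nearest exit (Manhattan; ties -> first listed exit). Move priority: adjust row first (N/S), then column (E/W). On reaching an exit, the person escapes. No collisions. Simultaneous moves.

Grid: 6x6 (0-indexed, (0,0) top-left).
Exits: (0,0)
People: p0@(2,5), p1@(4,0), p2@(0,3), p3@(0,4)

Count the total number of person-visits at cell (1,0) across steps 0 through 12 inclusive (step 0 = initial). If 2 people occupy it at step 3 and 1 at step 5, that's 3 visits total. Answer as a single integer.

Step 0: p0@(2,5) p1@(4,0) p2@(0,3) p3@(0,4) -> at (1,0): 0 [-], cum=0
Step 1: p0@(1,5) p1@(3,0) p2@(0,2) p3@(0,3) -> at (1,0): 0 [-], cum=0
Step 2: p0@(0,5) p1@(2,0) p2@(0,1) p3@(0,2) -> at (1,0): 0 [-], cum=0
Step 3: p0@(0,4) p1@(1,0) p2@ESC p3@(0,1) -> at (1,0): 1 [p1], cum=1
Step 4: p0@(0,3) p1@ESC p2@ESC p3@ESC -> at (1,0): 0 [-], cum=1
Step 5: p0@(0,2) p1@ESC p2@ESC p3@ESC -> at (1,0): 0 [-], cum=1
Step 6: p0@(0,1) p1@ESC p2@ESC p3@ESC -> at (1,0): 0 [-], cum=1
Step 7: p0@ESC p1@ESC p2@ESC p3@ESC -> at (1,0): 0 [-], cum=1
Total visits = 1

Answer: 1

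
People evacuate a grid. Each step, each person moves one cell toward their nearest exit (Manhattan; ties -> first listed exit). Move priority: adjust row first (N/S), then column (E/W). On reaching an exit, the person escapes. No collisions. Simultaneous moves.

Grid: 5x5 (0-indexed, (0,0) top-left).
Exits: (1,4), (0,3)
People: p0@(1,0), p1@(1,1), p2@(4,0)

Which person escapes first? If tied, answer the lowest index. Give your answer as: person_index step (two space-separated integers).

Answer: 1 3

Derivation:
Step 1: p0:(1,0)->(1,1) | p1:(1,1)->(1,2) | p2:(4,0)->(3,0)
Step 2: p0:(1,1)->(1,2) | p1:(1,2)->(1,3) | p2:(3,0)->(2,0)
Step 3: p0:(1,2)->(1,3) | p1:(1,3)->(1,4)->EXIT | p2:(2,0)->(1,0)
Step 4: p0:(1,3)->(1,4)->EXIT | p1:escaped | p2:(1,0)->(1,1)
Step 5: p0:escaped | p1:escaped | p2:(1,1)->(1,2)
Step 6: p0:escaped | p1:escaped | p2:(1,2)->(1,3)
Step 7: p0:escaped | p1:escaped | p2:(1,3)->(1,4)->EXIT
Exit steps: [4, 3, 7]
First to escape: p1 at step 3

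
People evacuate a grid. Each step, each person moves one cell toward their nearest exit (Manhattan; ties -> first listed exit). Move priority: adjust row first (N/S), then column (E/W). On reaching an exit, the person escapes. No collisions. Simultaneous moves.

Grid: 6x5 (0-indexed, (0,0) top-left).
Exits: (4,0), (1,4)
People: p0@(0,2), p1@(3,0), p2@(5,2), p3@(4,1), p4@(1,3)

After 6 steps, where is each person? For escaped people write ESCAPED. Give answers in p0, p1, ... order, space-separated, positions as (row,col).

Step 1: p0:(0,2)->(1,2) | p1:(3,0)->(4,0)->EXIT | p2:(5,2)->(4,2) | p3:(4,1)->(4,0)->EXIT | p4:(1,3)->(1,4)->EXIT
Step 2: p0:(1,2)->(1,3) | p1:escaped | p2:(4,2)->(4,1) | p3:escaped | p4:escaped
Step 3: p0:(1,3)->(1,4)->EXIT | p1:escaped | p2:(4,1)->(4,0)->EXIT | p3:escaped | p4:escaped

ESCAPED ESCAPED ESCAPED ESCAPED ESCAPED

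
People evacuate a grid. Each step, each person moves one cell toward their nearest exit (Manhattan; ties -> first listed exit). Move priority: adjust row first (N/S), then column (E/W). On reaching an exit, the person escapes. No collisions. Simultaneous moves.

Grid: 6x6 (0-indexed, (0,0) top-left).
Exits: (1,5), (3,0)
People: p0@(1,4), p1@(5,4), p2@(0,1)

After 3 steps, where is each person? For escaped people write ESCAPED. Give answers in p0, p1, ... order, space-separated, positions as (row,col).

Step 1: p0:(1,4)->(1,5)->EXIT | p1:(5,4)->(4,4) | p2:(0,1)->(1,1)
Step 2: p0:escaped | p1:(4,4)->(3,4) | p2:(1,1)->(2,1)
Step 3: p0:escaped | p1:(3,4)->(2,4) | p2:(2,1)->(3,1)

ESCAPED (2,4) (3,1)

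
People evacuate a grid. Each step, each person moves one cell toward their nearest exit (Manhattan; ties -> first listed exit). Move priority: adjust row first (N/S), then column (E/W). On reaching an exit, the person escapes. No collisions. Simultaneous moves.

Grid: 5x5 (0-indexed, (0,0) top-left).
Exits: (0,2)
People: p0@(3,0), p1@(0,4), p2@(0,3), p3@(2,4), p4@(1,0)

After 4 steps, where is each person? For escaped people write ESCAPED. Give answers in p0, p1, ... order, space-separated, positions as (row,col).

Step 1: p0:(3,0)->(2,0) | p1:(0,4)->(0,3) | p2:(0,3)->(0,2)->EXIT | p3:(2,4)->(1,4) | p4:(1,0)->(0,0)
Step 2: p0:(2,0)->(1,0) | p1:(0,3)->(0,2)->EXIT | p2:escaped | p3:(1,4)->(0,4) | p4:(0,0)->(0,1)
Step 3: p0:(1,0)->(0,0) | p1:escaped | p2:escaped | p3:(0,4)->(0,3) | p4:(0,1)->(0,2)->EXIT
Step 4: p0:(0,0)->(0,1) | p1:escaped | p2:escaped | p3:(0,3)->(0,2)->EXIT | p4:escaped

(0,1) ESCAPED ESCAPED ESCAPED ESCAPED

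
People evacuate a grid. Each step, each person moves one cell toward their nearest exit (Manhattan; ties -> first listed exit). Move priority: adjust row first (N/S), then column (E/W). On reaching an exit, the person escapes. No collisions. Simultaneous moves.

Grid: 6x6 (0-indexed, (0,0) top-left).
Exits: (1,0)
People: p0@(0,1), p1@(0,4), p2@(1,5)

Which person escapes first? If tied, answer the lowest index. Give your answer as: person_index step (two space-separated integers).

Step 1: p0:(0,1)->(1,1) | p1:(0,4)->(1,4) | p2:(1,5)->(1,4)
Step 2: p0:(1,1)->(1,0)->EXIT | p1:(1,4)->(1,3) | p2:(1,4)->(1,3)
Step 3: p0:escaped | p1:(1,3)->(1,2) | p2:(1,3)->(1,2)
Step 4: p0:escaped | p1:(1,2)->(1,1) | p2:(1,2)->(1,1)
Step 5: p0:escaped | p1:(1,1)->(1,0)->EXIT | p2:(1,1)->(1,0)->EXIT
Exit steps: [2, 5, 5]
First to escape: p0 at step 2

Answer: 0 2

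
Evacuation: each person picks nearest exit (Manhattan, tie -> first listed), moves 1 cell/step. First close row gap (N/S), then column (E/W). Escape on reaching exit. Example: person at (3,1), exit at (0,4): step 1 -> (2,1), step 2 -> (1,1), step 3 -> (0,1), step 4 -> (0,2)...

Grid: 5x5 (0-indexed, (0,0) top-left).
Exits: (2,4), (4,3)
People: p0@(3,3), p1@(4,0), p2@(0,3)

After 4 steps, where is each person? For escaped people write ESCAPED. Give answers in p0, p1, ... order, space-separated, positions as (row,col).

Step 1: p0:(3,3)->(4,3)->EXIT | p1:(4,0)->(4,1) | p2:(0,3)->(1,3)
Step 2: p0:escaped | p1:(4,1)->(4,2) | p2:(1,3)->(2,3)
Step 3: p0:escaped | p1:(4,2)->(4,3)->EXIT | p2:(2,3)->(2,4)->EXIT

ESCAPED ESCAPED ESCAPED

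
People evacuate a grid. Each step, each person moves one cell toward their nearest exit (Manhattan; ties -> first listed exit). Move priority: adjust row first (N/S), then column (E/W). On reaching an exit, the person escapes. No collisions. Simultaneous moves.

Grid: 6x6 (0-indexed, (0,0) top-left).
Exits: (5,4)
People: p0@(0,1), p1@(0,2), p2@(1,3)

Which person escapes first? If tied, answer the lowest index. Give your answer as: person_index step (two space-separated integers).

Step 1: p0:(0,1)->(1,1) | p1:(0,2)->(1,2) | p2:(1,3)->(2,3)
Step 2: p0:(1,1)->(2,1) | p1:(1,2)->(2,2) | p2:(2,3)->(3,3)
Step 3: p0:(2,1)->(3,1) | p1:(2,2)->(3,2) | p2:(3,3)->(4,3)
Step 4: p0:(3,1)->(4,1) | p1:(3,2)->(4,2) | p2:(4,3)->(5,3)
Step 5: p0:(4,1)->(5,1) | p1:(4,2)->(5,2) | p2:(5,3)->(5,4)->EXIT
Step 6: p0:(5,1)->(5,2) | p1:(5,2)->(5,3) | p2:escaped
Step 7: p0:(5,2)->(5,3) | p1:(5,3)->(5,4)->EXIT | p2:escaped
Step 8: p0:(5,3)->(5,4)->EXIT | p1:escaped | p2:escaped
Exit steps: [8, 7, 5]
First to escape: p2 at step 5

Answer: 2 5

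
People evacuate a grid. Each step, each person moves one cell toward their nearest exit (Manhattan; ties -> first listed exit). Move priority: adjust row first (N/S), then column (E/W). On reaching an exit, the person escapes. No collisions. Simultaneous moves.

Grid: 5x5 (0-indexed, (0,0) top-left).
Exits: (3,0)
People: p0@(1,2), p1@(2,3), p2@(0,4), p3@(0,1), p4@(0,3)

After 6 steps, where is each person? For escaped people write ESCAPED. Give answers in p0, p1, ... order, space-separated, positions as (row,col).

Step 1: p0:(1,2)->(2,2) | p1:(2,3)->(3,3) | p2:(0,4)->(1,4) | p3:(0,1)->(1,1) | p4:(0,3)->(1,3)
Step 2: p0:(2,2)->(3,2) | p1:(3,3)->(3,2) | p2:(1,4)->(2,4) | p3:(1,1)->(2,1) | p4:(1,3)->(2,3)
Step 3: p0:(3,2)->(3,1) | p1:(3,2)->(3,1) | p2:(2,4)->(3,4) | p3:(2,1)->(3,1) | p4:(2,3)->(3,3)
Step 4: p0:(3,1)->(3,0)->EXIT | p1:(3,1)->(3,0)->EXIT | p2:(3,4)->(3,3) | p3:(3,1)->(3,0)->EXIT | p4:(3,3)->(3,2)
Step 5: p0:escaped | p1:escaped | p2:(3,3)->(3,2) | p3:escaped | p4:(3,2)->(3,1)
Step 6: p0:escaped | p1:escaped | p2:(3,2)->(3,1) | p3:escaped | p4:(3,1)->(3,0)->EXIT

ESCAPED ESCAPED (3,1) ESCAPED ESCAPED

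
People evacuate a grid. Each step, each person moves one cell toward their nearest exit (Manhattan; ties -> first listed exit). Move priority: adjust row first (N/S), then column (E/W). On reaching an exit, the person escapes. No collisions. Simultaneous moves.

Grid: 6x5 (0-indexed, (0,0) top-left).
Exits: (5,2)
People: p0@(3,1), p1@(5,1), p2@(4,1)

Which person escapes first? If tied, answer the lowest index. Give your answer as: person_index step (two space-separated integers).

Answer: 1 1

Derivation:
Step 1: p0:(3,1)->(4,1) | p1:(5,1)->(5,2)->EXIT | p2:(4,1)->(5,1)
Step 2: p0:(4,1)->(5,1) | p1:escaped | p2:(5,1)->(5,2)->EXIT
Step 3: p0:(5,1)->(5,2)->EXIT | p1:escaped | p2:escaped
Exit steps: [3, 1, 2]
First to escape: p1 at step 1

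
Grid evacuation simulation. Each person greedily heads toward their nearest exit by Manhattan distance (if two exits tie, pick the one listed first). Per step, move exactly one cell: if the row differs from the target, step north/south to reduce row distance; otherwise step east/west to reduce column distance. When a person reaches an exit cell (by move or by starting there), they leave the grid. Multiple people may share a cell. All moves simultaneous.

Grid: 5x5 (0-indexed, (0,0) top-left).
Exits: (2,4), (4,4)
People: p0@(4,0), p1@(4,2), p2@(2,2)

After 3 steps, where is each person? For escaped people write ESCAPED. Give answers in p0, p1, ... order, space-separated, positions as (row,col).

Step 1: p0:(4,0)->(4,1) | p1:(4,2)->(4,3) | p2:(2,2)->(2,3)
Step 2: p0:(4,1)->(4,2) | p1:(4,3)->(4,4)->EXIT | p2:(2,3)->(2,4)->EXIT
Step 3: p0:(4,2)->(4,3) | p1:escaped | p2:escaped

(4,3) ESCAPED ESCAPED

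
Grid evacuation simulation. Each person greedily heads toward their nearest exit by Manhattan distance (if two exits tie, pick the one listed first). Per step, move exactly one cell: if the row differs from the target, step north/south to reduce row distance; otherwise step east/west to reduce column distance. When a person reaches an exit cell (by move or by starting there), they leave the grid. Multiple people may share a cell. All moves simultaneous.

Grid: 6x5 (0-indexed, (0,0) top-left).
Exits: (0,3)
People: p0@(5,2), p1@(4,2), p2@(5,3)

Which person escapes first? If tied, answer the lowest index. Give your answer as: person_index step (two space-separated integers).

Answer: 1 5

Derivation:
Step 1: p0:(5,2)->(4,2) | p1:(4,2)->(3,2) | p2:(5,3)->(4,3)
Step 2: p0:(4,2)->(3,2) | p1:(3,2)->(2,2) | p2:(4,3)->(3,3)
Step 3: p0:(3,2)->(2,2) | p1:(2,2)->(1,2) | p2:(3,3)->(2,3)
Step 4: p0:(2,2)->(1,2) | p1:(1,2)->(0,2) | p2:(2,3)->(1,3)
Step 5: p0:(1,2)->(0,2) | p1:(0,2)->(0,3)->EXIT | p2:(1,3)->(0,3)->EXIT
Step 6: p0:(0,2)->(0,3)->EXIT | p1:escaped | p2:escaped
Exit steps: [6, 5, 5]
First to escape: p1 at step 5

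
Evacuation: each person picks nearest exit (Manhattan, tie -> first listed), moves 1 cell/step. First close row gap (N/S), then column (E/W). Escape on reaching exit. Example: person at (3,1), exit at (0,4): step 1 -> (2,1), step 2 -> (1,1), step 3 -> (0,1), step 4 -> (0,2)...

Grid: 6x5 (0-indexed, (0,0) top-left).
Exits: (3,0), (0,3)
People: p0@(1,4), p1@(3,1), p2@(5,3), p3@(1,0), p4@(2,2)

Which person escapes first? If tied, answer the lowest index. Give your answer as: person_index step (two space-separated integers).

Answer: 1 1

Derivation:
Step 1: p0:(1,4)->(0,4) | p1:(3,1)->(3,0)->EXIT | p2:(5,3)->(4,3) | p3:(1,0)->(2,0) | p4:(2,2)->(3,2)
Step 2: p0:(0,4)->(0,3)->EXIT | p1:escaped | p2:(4,3)->(3,3) | p3:(2,0)->(3,0)->EXIT | p4:(3,2)->(3,1)
Step 3: p0:escaped | p1:escaped | p2:(3,3)->(3,2) | p3:escaped | p4:(3,1)->(3,0)->EXIT
Step 4: p0:escaped | p1:escaped | p2:(3,2)->(3,1) | p3:escaped | p4:escaped
Step 5: p0:escaped | p1:escaped | p2:(3,1)->(3,0)->EXIT | p3:escaped | p4:escaped
Exit steps: [2, 1, 5, 2, 3]
First to escape: p1 at step 1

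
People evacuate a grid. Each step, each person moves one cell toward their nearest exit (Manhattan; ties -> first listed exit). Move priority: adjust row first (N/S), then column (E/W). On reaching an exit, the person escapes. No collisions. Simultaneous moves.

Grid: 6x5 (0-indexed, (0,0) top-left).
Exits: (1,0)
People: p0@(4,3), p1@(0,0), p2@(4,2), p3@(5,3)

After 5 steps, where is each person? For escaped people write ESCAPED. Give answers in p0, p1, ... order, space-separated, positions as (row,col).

Step 1: p0:(4,3)->(3,3) | p1:(0,0)->(1,0)->EXIT | p2:(4,2)->(3,2) | p3:(5,3)->(4,3)
Step 2: p0:(3,3)->(2,3) | p1:escaped | p2:(3,2)->(2,2) | p3:(4,3)->(3,3)
Step 3: p0:(2,3)->(1,3) | p1:escaped | p2:(2,2)->(1,2) | p3:(3,3)->(2,3)
Step 4: p0:(1,3)->(1,2) | p1:escaped | p2:(1,2)->(1,1) | p3:(2,3)->(1,3)
Step 5: p0:(1,2)->(1,1) | p1:escaped | p2:(1,1)->(1,0)->EXIT | p3:(1,3)->(1,2)

(1,1) ESCAPED ESCAPED (1,2)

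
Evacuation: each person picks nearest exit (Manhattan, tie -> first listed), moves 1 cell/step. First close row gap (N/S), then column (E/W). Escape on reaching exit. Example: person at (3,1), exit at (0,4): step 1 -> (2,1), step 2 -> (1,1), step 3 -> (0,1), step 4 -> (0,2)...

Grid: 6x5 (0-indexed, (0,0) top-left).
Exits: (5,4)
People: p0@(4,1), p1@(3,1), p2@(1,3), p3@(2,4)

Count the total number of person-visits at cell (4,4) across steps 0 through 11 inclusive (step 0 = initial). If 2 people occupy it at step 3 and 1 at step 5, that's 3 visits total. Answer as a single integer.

Step 0: p0@(4,1) p1@(3,1) p2@(1,3) p3@(2,4) -> at (4,4): 0 [-], cum=0
Step 1: p0@(5,1) p1@(4,1) p2@(2,3) p3@(3,4) -> at (4,4): 0 [-], cum=0
Step 2: p0@(5,2) p1@(5,1) p2@(3,3) p3@(4,4) -> at (4,4): 1 [p3], cum=1
Step 3: p0@(5,3) p1@(5,2) p2@(4,3) p3@ESC -> at (4,4): 0 [-], cum=1
Step 4: p0@ESC p1@(5,3) p2@(5,3) p3@ESC -> at (4,4): 0 [-], cum=1
Step 5: p0@ESC p1@ESC p2@ESC p3@ESC -> at (4,4): 0 [-], cum=1
Total visits = 1

Answer: 1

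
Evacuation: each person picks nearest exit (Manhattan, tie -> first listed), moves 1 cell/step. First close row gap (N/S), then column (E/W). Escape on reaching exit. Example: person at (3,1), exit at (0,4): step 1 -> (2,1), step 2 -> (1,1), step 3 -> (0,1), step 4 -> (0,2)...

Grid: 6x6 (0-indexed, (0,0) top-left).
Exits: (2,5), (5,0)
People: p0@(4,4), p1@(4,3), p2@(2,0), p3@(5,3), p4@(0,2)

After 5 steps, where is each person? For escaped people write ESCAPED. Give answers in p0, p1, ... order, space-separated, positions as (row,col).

Step 1: p0:(4,4)->(3,4) | p1:(4,3)->(3,3) | p2:(2,0)->(3,0) | p3:(5,3)->(5,2) | p4:(0,2)->(1,2)
Step 2: p0:(3,4)->(2,4) | p1:(3,3)->(2,3) | p2:(3,0)->(4,0) | p3:(5,2)->(5,1) | p4:(1,2)->(2,2)
Step 3: p0:(2,4)->(2,5)->EXIT | p1:(2,3)->(2,4) | p2:(4,0)->(5,0)->EXIT | p3:(5,1)->(5,0)->EXIT | p4:(2,2)->(2,3)
Step 4: p0:escaped | p1:(2,4)->(2,5)->EXIT | p2:escaped | p3:escaped | p4:(2,3)->(2,4)
Step 5: p0:escaped | p1:escaped | p2:escaped | p3:escaped | p4:(2,4)->(2,5)->EXIT

ESCAPED ESCAPED ESCAPED ESCAPED ESCAPED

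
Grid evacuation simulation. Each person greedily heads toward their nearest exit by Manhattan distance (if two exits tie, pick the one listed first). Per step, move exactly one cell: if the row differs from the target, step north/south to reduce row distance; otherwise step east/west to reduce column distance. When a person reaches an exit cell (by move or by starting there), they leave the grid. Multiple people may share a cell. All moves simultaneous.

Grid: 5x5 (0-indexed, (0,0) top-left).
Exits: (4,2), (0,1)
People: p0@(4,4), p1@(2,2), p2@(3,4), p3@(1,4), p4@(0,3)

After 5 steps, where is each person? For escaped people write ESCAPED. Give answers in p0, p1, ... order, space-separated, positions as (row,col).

Step 1: p0:(4,4)->(4,3) | p1:(2,2)->(3,2) | p2:(3,4)->(4,4) | p3:(1,4)->(0,4) | p4:(0,3)->(0,2)
Step 2: p0:(4,3)->(4,2)->EXIT | p1:(3,2)->(4,2)->EXIT | p2:(4,4)->(4,3) | p3:(0,4)->(0,3) | p4:(0,2)->(0,1)->EXIT
Step 3: p0:escaped | p1:escaped | p2:(4,3)->(4,2)->EXIT | p3:(0,3)->(0,2) | p4:escaped
Step 4: p0:escaped | p1:escaped | p2:escaped | p3:(0,2)->(0,1)->EXIT | p4:escaped

ESCAPED ESCAPED ESCAPED ESCAPED ESCAPED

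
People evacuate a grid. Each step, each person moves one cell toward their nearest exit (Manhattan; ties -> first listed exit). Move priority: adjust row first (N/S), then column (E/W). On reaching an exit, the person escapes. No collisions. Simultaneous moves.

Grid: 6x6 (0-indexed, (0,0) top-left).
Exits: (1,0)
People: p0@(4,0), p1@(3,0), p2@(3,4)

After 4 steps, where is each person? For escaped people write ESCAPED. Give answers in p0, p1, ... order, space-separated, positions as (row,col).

Step 1: p0:(4,0)->(3,0) | p1:(3,0)->(2,0) | p2:(3,4)->(2,4)
Step 2: p0:(3,0)->(2,0) | p1:(2,0)->(1,0)->EXIT | p2:(2,4)->(1,4)
Step 3: p0:(2,0)->(1,0)->EXIT | p1:escaped | p2:(1,4)->(1,3)
Step 4: p0:escaped | p1:escaped | p2:(1,3)->(1,2)

ESCAPED ESCAPED (1,2)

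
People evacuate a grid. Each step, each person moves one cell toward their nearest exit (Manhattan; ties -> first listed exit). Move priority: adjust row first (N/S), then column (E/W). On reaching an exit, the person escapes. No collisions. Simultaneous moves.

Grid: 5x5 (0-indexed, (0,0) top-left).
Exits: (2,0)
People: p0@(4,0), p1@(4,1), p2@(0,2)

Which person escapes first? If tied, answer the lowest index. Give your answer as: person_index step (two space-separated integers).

Answer: 0 2

Derivation:
Step 1: p0:(4,0)->(3,0) | p1:(4,1)->(3,1) | p2:(0,2)->(1,2)
Step 2: p0:(3,0)->(2,0)->EXIT | p1:(3,1)->(2,1) | p2:(1,2)->(2,2)
Step 3: p0:escaped | p1:(2,1)->(2,0)->EXIT | p2:(2,2)->(2,1)
Step 4: p0:escaped | p1:escaped | p2:(2,1)->(2,0)->EXIT
Exit steps: [2, 3, 4]
First to escape: p0 at step 2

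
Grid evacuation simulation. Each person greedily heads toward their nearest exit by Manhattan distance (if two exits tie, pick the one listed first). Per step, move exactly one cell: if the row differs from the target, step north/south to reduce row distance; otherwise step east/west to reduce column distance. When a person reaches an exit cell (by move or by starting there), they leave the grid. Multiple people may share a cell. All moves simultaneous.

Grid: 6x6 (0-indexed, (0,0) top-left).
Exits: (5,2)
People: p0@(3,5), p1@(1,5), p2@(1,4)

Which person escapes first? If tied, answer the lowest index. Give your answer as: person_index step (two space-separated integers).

Answer: 0 5

Derivation:
Step 1: p0:(3,5)->(4,5) | p1:(1,5)->(2,5) | p2:(1,4)->(2,4)
Step 2: p0:(4,5)->(5,5) | p1:(2,5)->(3,5) | p2:(2,4)->(3,4)
Step 3: p0:(5,5)->(5,4) | p1:(3,5)->(4,5) | p2:(3,4)->(4,4)
Step 4: p0:(5,4)->(5,3) | p1:(4,5)->(5,5) | p2:(4,4)->(5,4)
Step 5: p0:(5,3)->(5,2)->EXIT | p1:(5,5)->(5,4) | p2:(5,4)->(5,3)
Step 6: p0:escaped | p1:(5,4)->(5,3) | p2:(5,3)->(5,2)->EXIT
Step 7: p0:escaped | p1:(5,3)->(5,2)->EXIT | p2:escaped
Exit steps: [5, 7, 6]
First to escape: p0 at step 5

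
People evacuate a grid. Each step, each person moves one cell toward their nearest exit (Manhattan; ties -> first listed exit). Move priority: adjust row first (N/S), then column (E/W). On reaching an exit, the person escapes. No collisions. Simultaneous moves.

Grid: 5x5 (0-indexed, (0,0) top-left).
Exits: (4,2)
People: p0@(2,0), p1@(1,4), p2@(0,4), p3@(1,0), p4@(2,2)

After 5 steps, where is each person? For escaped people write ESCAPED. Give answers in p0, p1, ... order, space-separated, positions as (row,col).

Step 1: p0:(2,0)->(3,0) | p1:(1,4)->(2,4) | p2:(0,4)->(1,4) | p3:(1,0)->(2,0) | p4:(2,2)->(3,2)
Step 2: p0:(3,0)->(4,0) | p1:(2,4)->(3,4) | p2:(1,4)->(2,4) | p3:(2,0)->(3,0) | p4:(3,2)->(4,2)->EXIT
Step 3: p0:(4,0)->(4,1) | p1:(3,4)->(4,4) | p2:(2,4)->(3,4) | p3:(3,0)->(4,0) | p4:escaped
Step 4: p0:(4,1)->(4,2)->EXIT | p1:(4,4)->(4,3) | p2:(3,4)->(4,4) | p3:(4,0)->(4,1) | p4:escaped
Step 5: p0:escaped | p1:(4,3)->(4,2)->EXIT | p2:(4,4)->(4,3) | p3:(4,1)->(4,2)->EXIT | p4:escaped

ESCAPED ESCAPED (4,3) ESCAPED ESCAPED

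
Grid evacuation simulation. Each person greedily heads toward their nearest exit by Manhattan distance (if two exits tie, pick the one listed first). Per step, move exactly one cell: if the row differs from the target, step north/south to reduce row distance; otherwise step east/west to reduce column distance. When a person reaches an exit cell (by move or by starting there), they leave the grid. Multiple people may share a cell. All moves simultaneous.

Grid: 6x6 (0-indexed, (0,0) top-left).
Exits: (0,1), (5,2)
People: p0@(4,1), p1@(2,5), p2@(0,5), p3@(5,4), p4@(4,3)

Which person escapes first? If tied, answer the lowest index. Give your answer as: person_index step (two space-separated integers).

Answer: 0 2

Derivation:
Step 1: p0:(4,1)->(5,1) | p1:(2,5)->(1,5) | p2:(0,5)->(0,4) | p3:(5,4)->(5,3) | p4:(4,3)->(5,3)
Step 2: p0:(5,1)->(5,2)->EXIT | p1:(1,5)->(0,5) | p2:(0,4)->(0,3) | p3:(5,3)->(5,2)->EXIT | p4:(5,3)->(5,2)->EXIT
Step 3: p0:escaped | p1:(0,5)->(0,4) | p2:(0,3)->(0,2) | p3:escaped | p4:escaped
Step 4: p0:escaped | p1:(0,4)->(0,3) | p2:(0,2)->(0,1)->EXIT | p3:escaped | p4:escaped
Step 5: p0:escaped | p1:(0,3)->(0,2) | p2:escaped | p3:escaped | p4:escaped
Step 6: p0:escaped | p1:(0,2)->(0,1)->EXIT | p2:escaped | p3:escaped | p4:escaped
Exit steps: [2, 6, 4, 2, 2]
First to escape: p0 at step 2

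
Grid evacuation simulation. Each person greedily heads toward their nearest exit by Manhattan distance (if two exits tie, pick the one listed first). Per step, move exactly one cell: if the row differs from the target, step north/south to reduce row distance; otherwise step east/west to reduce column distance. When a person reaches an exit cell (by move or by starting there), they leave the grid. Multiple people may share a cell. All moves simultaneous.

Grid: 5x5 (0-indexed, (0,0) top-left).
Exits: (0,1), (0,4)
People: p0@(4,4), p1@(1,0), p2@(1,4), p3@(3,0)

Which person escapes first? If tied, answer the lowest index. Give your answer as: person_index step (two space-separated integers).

Step 1: p0:(4,4)->(3,4) | p1:(1,0)->(0,0) | p2:(1,4)->(0,4)->EXIT | p3:(3,0)->(2,0)
Step 2: p0:(3,4)->(2,4) | p1:(0,0)->(0,1)->EXIT | p2:escaped | p3:(2,0)->(1,0)
Step 3: p0:(2,4)->(1,4) | p1:escaped | p2:escaped | p3:(1,0)->(0,0)
Step 4: p0:(1,4)->(0,4)->EXIT | p1:escaped | p2:escaped | p3:(0,0)->(0,1)->EXIT
Exit steps: [4, 2, 1, 4]
First to escape: p2 at step 1

Answer: 2 1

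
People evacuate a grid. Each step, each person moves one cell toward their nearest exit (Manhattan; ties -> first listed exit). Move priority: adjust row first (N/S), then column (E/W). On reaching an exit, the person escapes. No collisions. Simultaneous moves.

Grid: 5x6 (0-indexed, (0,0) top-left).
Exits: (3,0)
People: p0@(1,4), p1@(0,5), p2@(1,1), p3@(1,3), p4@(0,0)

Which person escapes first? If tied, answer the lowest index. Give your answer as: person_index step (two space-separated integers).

Answer: 2 3

Derivation:
Step 1: p0:(1,4)->(2,4) | p1:(0,5)->(1,5) | p2:(1,1)->(2,1) | p3:(1,3)->(2,3) | p4:(0,0)->(1,0)
Step 2: p0:(2,4)->(3,4) | p1:(1,5)->(2,5) | p2:(2,1)->(3,1) | p3:(2,3)->(3,3) | p4:(1,0)->(2,0)
Step 3: p0:(3,4)->(3,3) | p1:(2,5)->(3,5) | p2:(3,1)->(3,0)->EXIT | p3:(3,3)->(3,2) | p4:(2,0)->(3,0)->EXIT
Step 4: p0:(3,3)->(3,2) | p1:(3,5)->(3,4) | p2:escaped | p3:(3,2)->(3,1) | p4:escaped
Step 5: p0:(3,2)->(3,1) | p1:(3,4)->(3,3) | p2:escaped | p3:(3,1)->(3,0)->EXIT | p4:escaped
Step 6: p0:(3,1)->(3,0)->EXIT | p1:(3,3)->(3,2) | p2:escaped | p3:escaped | p4:escaped
Step 7: p0:escaped | p1:(3,2)->(3,1) | p2:escaped | p3:escaped | p4:escaped
Step 8: p0:escaped | p1:(3,1)->(3,0)->EXIT | p2:escaped | p3:escaped | p4:escaped
Exit steps: [6, 8, 3, 5, 3]
First to escape: p2 at step 3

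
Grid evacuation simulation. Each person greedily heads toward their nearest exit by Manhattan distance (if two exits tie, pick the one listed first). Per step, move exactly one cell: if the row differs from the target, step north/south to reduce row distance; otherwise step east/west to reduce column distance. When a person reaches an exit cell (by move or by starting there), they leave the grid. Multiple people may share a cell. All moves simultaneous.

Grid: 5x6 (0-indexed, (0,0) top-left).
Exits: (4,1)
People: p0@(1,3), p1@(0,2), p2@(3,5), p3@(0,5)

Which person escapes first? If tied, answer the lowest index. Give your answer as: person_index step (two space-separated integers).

Step 1: p0:(1,3)->(2,3) | p1:(0,2)->(1,2) | p2:(3,5)->(4,5) | p3:(0,5)->(1,5)
Step 2: p0:(2,3)->(3,3) | p1:(1,2)->(2,2) | p2:(4,5)->(4,4) | p3:(1,5)->(2,5)
Step 3: p0:(3,3)->(4,3) | p1:(2,2)->(3,2) | p2:(4,4)->(4,3) | p3:(2,5)->(3,5)
Step 4: p0:(4,3)->(4,2) | p1:(3,2)->(4,2) | p2:(4,3)->(4,2) | p3:(3,5)->(4,5)
Step 5: p0:(4,2)->(4,1)->EXIT | p1:(4,2)->(4,1)->EXIT | p2:(4,2)->(4,1)->EXIT | p3:(4,5)->(4,4)
Step 6: p0:escaped | p1:escaped | p2:escaped | p3:(4,4)->(4,3)
Step 7: p0:escaped | p1:escaped | p2:escaped | p3:(4,3)->(4,2)
Step 8: p0:escaped | p1:escaped | p2:escaped | p3:(4,2)->(4,1)->EXIT
Exit steps: [5, 5, 5, 8]
First to escape: p0 at step 5

Answer: 0 5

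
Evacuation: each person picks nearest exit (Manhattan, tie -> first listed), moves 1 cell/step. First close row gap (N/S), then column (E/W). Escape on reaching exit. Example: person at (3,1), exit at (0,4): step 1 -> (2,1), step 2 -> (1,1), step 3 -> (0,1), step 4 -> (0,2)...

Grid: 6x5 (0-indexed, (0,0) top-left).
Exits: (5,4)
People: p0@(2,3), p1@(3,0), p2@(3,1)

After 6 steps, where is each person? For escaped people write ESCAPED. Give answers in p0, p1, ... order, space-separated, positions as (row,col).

Step 1: p0:(2,3)->(3,3) | p1:(3,0)->(4,0) | p2:(3,1)->(4,1)
Step 2: p0:(3,3)->(4,3) | p1:(4,0)->(5,0) | p2:(4,1)->(5,1)
Step 3: p0:(4,3)->(5,3) | p1:(5,0)->(5,1) | p2:(5,1)->(5,2)
Step 4: p0:(5,3)->(5,4)->EXIT | p1:(5,1)->(5,2) | p2:(5,2)->(5,3)
Step 5: p0:escaped | p1:(5,2)->(5,3) | p2:(5,3)->(5,4)->EXIT
Step 6: p0:escaped | p1:(5,3)->(5,4)->EXIT | p2:escaped

ESCAPED ESCAPED ESCAPED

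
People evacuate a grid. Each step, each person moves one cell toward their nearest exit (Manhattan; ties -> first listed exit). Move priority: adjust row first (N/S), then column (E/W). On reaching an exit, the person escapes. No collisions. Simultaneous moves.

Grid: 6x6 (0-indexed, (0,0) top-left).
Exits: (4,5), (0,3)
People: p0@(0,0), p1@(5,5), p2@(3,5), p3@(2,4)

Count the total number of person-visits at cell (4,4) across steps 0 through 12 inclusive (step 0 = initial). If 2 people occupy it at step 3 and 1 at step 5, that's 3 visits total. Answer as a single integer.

Answer: 1

Derivation:
Step 0: p0@(0,0) p1@(5,5) p2@(3,5) p3@(2,4) -> at (4,4): 0 [-], cum=0
Step 1: p0@(0,1) p1@ESC p2@ESC p3@(3,4) -> at (4,4): 0 [-], cum=0
Step 2: p0@(0,2) p1@ESC p2@ESC p3@(4,4) -> at (4,4): 1 [p3], cum=1
Step 3: p0@ESC p1@ESC p2@ESC p3@ESC -> at (4,4): 0 [-], cum=1
Total visits = 1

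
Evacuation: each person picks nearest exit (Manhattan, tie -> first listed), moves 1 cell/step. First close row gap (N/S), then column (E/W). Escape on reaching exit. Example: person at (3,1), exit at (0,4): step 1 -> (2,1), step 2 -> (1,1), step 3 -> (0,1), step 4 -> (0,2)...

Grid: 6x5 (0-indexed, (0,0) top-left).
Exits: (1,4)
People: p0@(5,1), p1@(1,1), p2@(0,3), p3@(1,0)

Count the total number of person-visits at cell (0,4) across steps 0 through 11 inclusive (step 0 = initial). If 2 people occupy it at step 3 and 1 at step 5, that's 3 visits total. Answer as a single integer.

Answer: 0

Derivation:
Step 0: p0@(5,1) p1@(1,1) p2@(0,3) p3@(1,0) -> at (0,4): 0 [-], cum=0
Step 1: p0@(4,1) p1@(1,2) p2@(1,3) p3@(1,1) -> at (0,4): 0 [-], cum=0
Step 2: p0@(3,1) p1@(1,3) p2@ESC p3@(1,2) -> at (0,4): 0 [-], cum=0
Step 3: p0@(2,1) p1@ESC p2@ESC p3@(1,3) -> at (0,4): 0 [-], cum=0
Step 4: p0@(1,1) p1@ESC p2@ESC p3@ESC -> at (0,4): 0 [-], cum=0
Step 5: p0@(1,2) p1@ESC p2@ESC p3@ESC -> at (0,4): 0 [-], cum=0
Step 6: p0@(1,3) p1@ESC p2@ESC p3@ESC -> at (0,4): 0 [-], cum=0
Step 7: p0@ESC p1@ESC p2@ESC p3@ESC -> at (0,4): 0 [-], cum=0
Total visits = 0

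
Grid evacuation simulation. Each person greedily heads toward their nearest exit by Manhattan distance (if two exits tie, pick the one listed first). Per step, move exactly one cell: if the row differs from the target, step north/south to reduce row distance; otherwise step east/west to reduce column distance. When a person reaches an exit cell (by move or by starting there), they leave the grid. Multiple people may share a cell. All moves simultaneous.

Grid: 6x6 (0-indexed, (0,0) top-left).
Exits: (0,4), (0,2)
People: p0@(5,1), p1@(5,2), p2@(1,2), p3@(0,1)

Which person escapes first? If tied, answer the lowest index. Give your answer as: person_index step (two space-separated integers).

Step 1: p0:(5,1)->(4,1) | p1:(5,2)->(4,2) | p2:(1,2)->(0,2)->EXIT | p3:(0,1)->(0,2)->EXIT
Step 2: p0:(4,1)->(3,1) | p1:(4,2)->(3,2) | p2:escaped | p3:escaped
Step 3: p0:(3,1)->(2,1) | p1:(3,2)->(2,2) | p2:escaped | p3:escaped
Step 4: p0:(2,1)->(1,1) | p1:(2,2)->(1,2) | p2:escaped | p3:escaped
Step 5: p0:(1,1)->(0,1) | p1:(1,2)->(0,2)->EXIT | p2:escaped | p3:escaped
Step 6: p0:(0,1)->(0,2)->EXIT | p1:escaped | p2:escaped | p3:escaped
Exit steps: [6, 5, 1, 1]
First to escape: p2 at step 1

Answer: 2 1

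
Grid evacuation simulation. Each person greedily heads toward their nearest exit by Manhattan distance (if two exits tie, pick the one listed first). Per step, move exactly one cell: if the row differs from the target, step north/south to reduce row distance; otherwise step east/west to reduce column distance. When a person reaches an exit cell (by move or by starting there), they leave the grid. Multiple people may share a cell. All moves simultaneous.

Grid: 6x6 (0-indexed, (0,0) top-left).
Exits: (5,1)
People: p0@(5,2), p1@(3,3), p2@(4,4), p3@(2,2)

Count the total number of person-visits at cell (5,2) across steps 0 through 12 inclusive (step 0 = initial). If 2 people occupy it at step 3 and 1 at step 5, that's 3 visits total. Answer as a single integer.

Answer: 4

Derivation:
Step 0: p0@(5,2) p1@(3,3) p2@(4,4) p3@(2,2) -> at (5,2): 1 [p0], cum=1
Step 1: p0@ESC p1@(4,3) p2@(5,4) p3@(3,2) -> at (5,2): 0 [-], cum=1
Step 2: p0@ESC p1@(5,3) p2@(5,3) p3@(4,2) -> at (5,2): 0 [-], cum=1
Step 3: p0@ESC p1@(5,2) p2@(5,2) p3@(5,2) -> at (5,2): 3 [p1,p2,p3], cum=4
Step 4: p0@ESC p1@ESC p2@ESC p3@ESC -> at (5,2): 0 [-], cum=4
Total visits = 4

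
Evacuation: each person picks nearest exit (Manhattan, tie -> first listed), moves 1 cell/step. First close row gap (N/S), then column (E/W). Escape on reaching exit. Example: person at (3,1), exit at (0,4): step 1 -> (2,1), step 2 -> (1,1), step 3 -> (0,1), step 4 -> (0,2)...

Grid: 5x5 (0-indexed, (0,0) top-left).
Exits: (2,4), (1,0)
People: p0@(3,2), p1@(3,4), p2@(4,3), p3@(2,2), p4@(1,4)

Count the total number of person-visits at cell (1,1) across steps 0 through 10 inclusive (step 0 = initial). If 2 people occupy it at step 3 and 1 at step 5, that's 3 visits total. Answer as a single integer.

Step 0: p0@(3,2) p1@(3,4) p2@(4,3) p3@(2,2) p4@(1,4) -> at (1,1): 0 [-], cum=0
Step 1: p0@(2,2) p1@ESC p2@(3,3) p3@(2,3) p4@ESC -> at (1,1): 0 [-], cum=0
Step 2: p0@(2,3) p1@ESC p2@(2,3) p3@ESC p4@ESC -> at (1,1): 0 [-], cum=0
Step 3: p0@ESC p1@ESC p2@ESC p3@ESC p4@ESC -> at (1,1): 0 [-], cum=0
Total visits = 0

Answer: 0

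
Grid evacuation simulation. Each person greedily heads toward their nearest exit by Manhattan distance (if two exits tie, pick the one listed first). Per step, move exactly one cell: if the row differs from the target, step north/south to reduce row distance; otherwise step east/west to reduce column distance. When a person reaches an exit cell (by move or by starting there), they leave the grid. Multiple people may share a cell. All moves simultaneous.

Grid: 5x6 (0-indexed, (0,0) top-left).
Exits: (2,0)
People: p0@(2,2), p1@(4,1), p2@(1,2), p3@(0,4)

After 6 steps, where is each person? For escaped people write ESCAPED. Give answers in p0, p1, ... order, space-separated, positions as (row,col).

Step 1: p0:(2,2)->(2,1) | p1:(4,1)->(3,1) | p2:(1,2)->(2,2) | p3:(0,4)->(1,4)
Step 2: p0:(2,1)->(2,0)->EXIT | p1:(3,1)->(2,1) | p2:(2,2)->(2,1) | p3:(1,4)->(2,4)
Step 3: p0:escaped | p1:(2,1)->(2,0)->EXIT | p2:(2,1)->(2,0)->EXIT | p3:(2,4)->(2,3)
Step 4: p0:escaped | p1:escaped | p2:escaped | p3:(2,3)->(2,2)
Step 5: p0:escaped | p1:escaped | p2:escaped | p3:(2,2)->(2,1)
Step 6: p0:escaped | p1:escaped | p2:escaped | p3:(2,1)->(2,0)->EXIT

ESCAPED ESCAPED ESCAPED ESCAPED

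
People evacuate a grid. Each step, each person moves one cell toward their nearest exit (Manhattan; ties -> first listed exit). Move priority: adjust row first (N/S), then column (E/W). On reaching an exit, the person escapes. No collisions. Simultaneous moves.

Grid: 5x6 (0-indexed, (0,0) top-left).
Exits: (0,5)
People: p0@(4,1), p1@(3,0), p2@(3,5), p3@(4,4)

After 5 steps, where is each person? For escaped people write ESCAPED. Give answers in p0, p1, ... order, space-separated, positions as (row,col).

Step 1: p0:(4,1)->(3,1) | p1:(3,0)->(2,0) | p2:(3,5)->(2,5) | p3:(4,4)->(3,4)
Step 2: p0:(3,1)->(2,1) | p1:(2,0)->(1,0) | p2:(2,5)->(1,5) | p3:(3,4)->(2,4)
Step 3: p0:(2,1)->(1,1) | p1:(1,0)->(0,0) | p2:(1,5)->(0,5)->EXIT | p3:(2,4)->(1,4)
Step 4: p0:(1,1)->(0,1) | p1:(0,0)->(0,1) | p2:escaped | p3:(1,4)->(0,4)
Step 5: p0:(0,1)->(0,2) | p1:(0,1)->(0,2) | p2:escaped | p3:(0,4)->(0,5)->EXIT

(0,2) (0,2) ESCAPED ESCAPED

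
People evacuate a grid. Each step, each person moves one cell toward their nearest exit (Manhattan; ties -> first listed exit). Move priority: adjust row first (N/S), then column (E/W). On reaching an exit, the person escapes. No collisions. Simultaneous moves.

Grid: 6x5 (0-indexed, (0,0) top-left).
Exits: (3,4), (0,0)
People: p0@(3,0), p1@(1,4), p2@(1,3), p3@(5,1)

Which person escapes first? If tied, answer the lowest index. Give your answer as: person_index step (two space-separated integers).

Step 1: p0:(3,0)->(2,0) | p1:(1,4)->(2,4) | p2:(1,3)->(2,3) | p3:(5,1)->(4,1)
Step 2: p0:(2,0)->(1,0) | p1:(2,4)->(3,4)->EXIT | p2:(2,3)->(3,3) | p3:(4,1)->(3,1)
Step 3: p0:(1,0)->(0,0)->EXIT | p1:escaped | p2:(3,3)->(3,4)->EXIT | p3:(3,1)->(3,2)
Step 4: p0:escaped | p1:escaped | p2:escaped | p3:(3,2)->(3,3)
Step 5: p0:escaped | p1:escaped | p2:escaped | p3:(3,3)->(3,4)->EXIT
Exit steps: [3, 2, 3, 5]
First to escape: p1 at step 2

Answer: 1 2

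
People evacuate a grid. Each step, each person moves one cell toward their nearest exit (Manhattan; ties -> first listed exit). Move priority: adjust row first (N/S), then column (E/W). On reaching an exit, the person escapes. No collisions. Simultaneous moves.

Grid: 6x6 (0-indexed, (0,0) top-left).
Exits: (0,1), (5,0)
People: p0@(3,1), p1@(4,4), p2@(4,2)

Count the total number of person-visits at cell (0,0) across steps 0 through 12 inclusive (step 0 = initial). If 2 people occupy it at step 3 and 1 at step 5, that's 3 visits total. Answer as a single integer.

Step 0: p0@(3,1) p1@(4,4) p2@(4,2) -> at (0,0): 0 [-], cum=0
Step 1: p0@(2,1) p1@(5,4) p2@(5,2) -> at (0,0): 0 [-], cum=0
Step 2: p0@(1,1) p1@(5,3) p2@(5,1) -> at (0,0): 0 [-], cum=0
Step 3: p0@ESC p1@(5,2) p2@ESC -> at (0,0): 0 [-], cum=0
Step 4: p0@ESC p1@(5,1) p2@ESC -> at (0,0): 0 [-], cum=0
Step 5: p0@ESC p1@ESC p2@ESC -> at (0,0): 0 [-], cum=0
Total visits = 0

Answer: 0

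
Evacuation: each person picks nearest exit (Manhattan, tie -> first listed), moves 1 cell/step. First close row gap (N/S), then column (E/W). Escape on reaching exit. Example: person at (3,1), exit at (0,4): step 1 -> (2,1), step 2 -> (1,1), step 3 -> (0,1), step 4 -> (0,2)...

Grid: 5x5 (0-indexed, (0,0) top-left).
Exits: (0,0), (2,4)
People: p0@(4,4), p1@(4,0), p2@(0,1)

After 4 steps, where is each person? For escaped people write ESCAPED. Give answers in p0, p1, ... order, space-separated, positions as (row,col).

Step 1: p0:(4,4)->(3,4) | p1:(4,0)->(3,0) | p2:(0,1)->(0,0)->EXIT
Step 2: p0:(3,4)->(2,4)->EXIT | p1:(3,0)->(2,0) | p2:escaped
Step 3: p0:escaped | p1:(2,0)->(1,0) | p2:escaped
Step 4: p0:escaped | p1:(1,0)->(0,0)->EXIT | p2:escaped

ESCAPED ESCAPED ESCAPED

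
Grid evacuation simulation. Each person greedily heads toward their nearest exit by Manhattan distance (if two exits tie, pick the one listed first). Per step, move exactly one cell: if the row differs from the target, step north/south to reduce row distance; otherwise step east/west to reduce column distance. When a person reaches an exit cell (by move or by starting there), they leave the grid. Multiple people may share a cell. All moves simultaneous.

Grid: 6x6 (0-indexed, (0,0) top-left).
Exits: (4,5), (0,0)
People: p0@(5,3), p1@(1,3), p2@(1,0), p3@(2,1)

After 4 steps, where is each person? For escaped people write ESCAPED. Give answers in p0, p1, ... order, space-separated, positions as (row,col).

Step 1: p0:(5,3)->(4,3) | p1:(1,3)->(0,3) | p2:(1,0)->(0,0)->EXIT | p3:(2,1)->(1,1)
Step 2: p0:(4,3)->(4,4) | p1:(0,3)->(0,2) | p2:escaped | p3:(1,1)->(0,1)
Step 3: p0:(4,4)->(4,5)->EXIT | p1:(0,2)->(0,1) | p2:escaped | p3:(0,1)->(0,0)->EXIT
Step 4: p0:escaped | p1:(0,1)->(0,0)->EXIT | p2:escaped | p3:escaped

ESCAPED ESCAPED ESCAPED ESCAPED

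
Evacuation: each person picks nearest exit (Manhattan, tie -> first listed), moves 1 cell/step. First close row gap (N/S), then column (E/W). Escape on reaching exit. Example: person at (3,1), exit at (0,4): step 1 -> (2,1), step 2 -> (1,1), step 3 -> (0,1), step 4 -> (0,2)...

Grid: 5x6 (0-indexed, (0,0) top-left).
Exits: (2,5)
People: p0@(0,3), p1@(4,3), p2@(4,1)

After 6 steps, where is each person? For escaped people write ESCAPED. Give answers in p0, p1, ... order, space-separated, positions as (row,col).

Step 1: p0:(0,3)->(1,3) | p1:(4,3)->(3,3) | p2:(4,1)->(3,1)
Step 2: p0:(1,3)->(2,3) | p1:(3,3)->(2,3) | p2:(3,1)->(2,1)
Step 3: p0:(2,3)->(2,4) | p1:(2,3)->(2,4) | p2:(2,1)->(2,2)
Step 4: p0:(2,4)->(2,5)->EXIT | p1:(2,4)->(2,5)->EXIT | p2:(2,2)->(2,3)
Step 5: p0:escaped | p1:escaped | p2:(2,3)->(2,4)
Step 6: p0:escaped | p1:escaped | p2:(2,4)->(2,5)->EXIT

ESCAPED ESCAPED ESCAPED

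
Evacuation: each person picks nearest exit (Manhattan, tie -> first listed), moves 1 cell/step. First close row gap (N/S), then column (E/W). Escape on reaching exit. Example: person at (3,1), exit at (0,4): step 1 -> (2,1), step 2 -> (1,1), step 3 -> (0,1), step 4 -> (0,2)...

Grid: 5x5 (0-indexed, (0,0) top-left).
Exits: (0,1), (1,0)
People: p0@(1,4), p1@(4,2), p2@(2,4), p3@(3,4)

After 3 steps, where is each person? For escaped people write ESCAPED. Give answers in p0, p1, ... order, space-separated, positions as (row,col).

Step 1: p0:(1,4)->(0,4) | p1:(4,2)->(3,2) | p2:(2,4)->(1,4) | p3:(3,4)->(2,4)
Step 2: p0:(0,4)->(0,3) | p1:(3,2)->(2,2) | p2:(1,4)->(0,4) | p3:(2,4)->(1,4)
Step 3: p0:(0,3)->(0,2) | p1:(2,2)->(1,2) | p2:(0,4)->(0,3) | p3:(1,4)->(0,4)

(0,2) (1,2) (0,3) (0,4)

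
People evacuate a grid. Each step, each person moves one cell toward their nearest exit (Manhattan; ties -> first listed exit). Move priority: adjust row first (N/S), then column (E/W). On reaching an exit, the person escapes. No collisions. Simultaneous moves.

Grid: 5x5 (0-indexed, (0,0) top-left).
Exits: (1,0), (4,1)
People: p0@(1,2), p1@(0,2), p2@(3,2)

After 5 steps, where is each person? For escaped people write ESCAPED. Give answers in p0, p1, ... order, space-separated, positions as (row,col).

Step 1: p0:(1,2)->(1,1) | p1:(0,2)->(1,2) | p2:(3,2)->(4,2)
Step 2: p0:(1,1)->(1,0)->EXIT | p1:(1,2)->(1,1) | p2:(4,2)->(4,1)->EXIT
Step 3: p0:escaped | p1:(1,1)->(1,0)->EXIT | p2:escaped

ESCAPED ESCAPED ESCAPED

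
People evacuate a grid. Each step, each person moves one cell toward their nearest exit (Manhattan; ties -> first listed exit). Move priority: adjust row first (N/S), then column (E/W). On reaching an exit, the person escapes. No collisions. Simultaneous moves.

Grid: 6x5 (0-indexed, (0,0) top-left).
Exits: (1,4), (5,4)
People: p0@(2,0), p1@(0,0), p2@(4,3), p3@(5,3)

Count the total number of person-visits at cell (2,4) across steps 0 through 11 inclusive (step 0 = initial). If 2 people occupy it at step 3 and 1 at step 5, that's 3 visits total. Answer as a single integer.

Answer: 0

Derivation:
Step 0: p0@(2,0) p1@(0,0) p2@(4,3) p3@(5,3) -> at (2,4): 0 [-], cum=0
Step 1: p0@(1,0) p1@(1,0) p2@(5,3) p3@ESC -> at (2,4): 0 [-], cum=0
Step 2: p0@(1,1) p1@(1,1) p2@ESC p3@ESC -> at (2,4): 0 [-], cum=0
Step 3: p0@(1,2) p1@(1,2) p2@ESC p3@ESC -> at (2,4): 0 [-], cum=0
Step 4: p0@(1,3) p1@(1,3) p2@ESC p3@ESC -> at (2,4): 0 [-], cum=0
Step 5: p0@ESC p1@ESC p2@ESC p3@ESC -> at (2,4): 0 [-], cum=0
Total visits = 0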